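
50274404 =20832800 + 29441604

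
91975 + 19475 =111450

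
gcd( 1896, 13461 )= 3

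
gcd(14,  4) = 2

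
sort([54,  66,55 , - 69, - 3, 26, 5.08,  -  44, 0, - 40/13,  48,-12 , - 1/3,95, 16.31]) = [  -  69, - 44, - 12, - 40/13,- 3, - 1/3,0, 5.08,16.31, 26,48,54,  55, 66, 95 ]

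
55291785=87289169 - 31997384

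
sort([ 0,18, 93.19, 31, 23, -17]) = [ - 17, 0, 18,23,31, 93.19]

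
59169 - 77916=  -  18747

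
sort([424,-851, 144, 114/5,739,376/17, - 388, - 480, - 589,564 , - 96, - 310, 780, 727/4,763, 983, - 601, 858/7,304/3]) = [ - 851, - 601, - 589,-480, - 388, - 310, - 96,376/17,114/5, 304/3,858/7, 144 , 727/4, 424,564, 739,763,  780,  983] 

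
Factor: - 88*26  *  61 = - 139568= - 2^4*11^1*13^1*61^1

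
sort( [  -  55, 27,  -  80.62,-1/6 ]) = [-80.62, - 55, - 1/6,27]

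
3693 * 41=151413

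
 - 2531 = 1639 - 4170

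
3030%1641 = 1389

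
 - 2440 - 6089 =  - 8529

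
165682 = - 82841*(  -  2) 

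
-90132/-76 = 1185 + 18/19 = 1185.95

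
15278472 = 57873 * 264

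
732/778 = 366/389 = 0.94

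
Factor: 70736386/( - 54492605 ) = -2^1*5^( - 1 )*7^1*983^( - 1 )*11087^(-1 )*5052599^1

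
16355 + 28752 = 45107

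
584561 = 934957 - 350396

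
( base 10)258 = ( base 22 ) BG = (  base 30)8I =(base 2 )100000010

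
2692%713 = 553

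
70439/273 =258  +  5/273 = 258.02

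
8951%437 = 211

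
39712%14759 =10194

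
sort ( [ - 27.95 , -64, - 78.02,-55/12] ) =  [-78.02 , - 64, - 27.95 , - 55/12 ] 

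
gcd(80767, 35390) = 1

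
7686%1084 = 98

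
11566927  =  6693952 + 4872975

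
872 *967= 843224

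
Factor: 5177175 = 3^1 * 5^2*69029^1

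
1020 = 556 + 464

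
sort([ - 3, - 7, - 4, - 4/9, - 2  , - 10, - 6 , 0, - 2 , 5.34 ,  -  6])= [ - 10, - 7, - 6, - 6,-4,-3 , - 2, - 2, - 4/9 , 0,5.34]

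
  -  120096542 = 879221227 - 999317769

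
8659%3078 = 2503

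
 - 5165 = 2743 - 7908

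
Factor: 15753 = 3^1*59^1* 89^1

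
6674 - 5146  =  1528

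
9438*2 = 18876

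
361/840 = 361/840 = 0.43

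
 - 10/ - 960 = 1/96 = 0.01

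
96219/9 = 10691= 10691.00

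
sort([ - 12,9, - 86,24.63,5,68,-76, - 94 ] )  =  [ - 94, - 86,-76, - 12 , 5,  9 , 24.63,68] 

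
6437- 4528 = 1909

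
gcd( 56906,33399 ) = 1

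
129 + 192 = 321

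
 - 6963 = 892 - 7855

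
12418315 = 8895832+3522483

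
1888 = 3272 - 1384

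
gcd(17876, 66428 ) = 4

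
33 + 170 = 203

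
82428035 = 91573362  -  9145327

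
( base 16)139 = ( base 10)313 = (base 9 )377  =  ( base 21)ej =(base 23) de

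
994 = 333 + 661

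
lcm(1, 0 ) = 0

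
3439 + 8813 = 12252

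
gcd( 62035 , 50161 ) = 1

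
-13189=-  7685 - 5504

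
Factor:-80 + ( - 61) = - 3^1 *47^1=- 141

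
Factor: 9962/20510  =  5^( - 1) * 7^( - 1)*17^1 = 17/35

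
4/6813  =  4/6813  =  0.00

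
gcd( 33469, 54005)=1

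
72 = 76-4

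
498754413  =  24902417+473851996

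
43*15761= 677723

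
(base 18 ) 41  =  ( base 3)2201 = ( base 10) 73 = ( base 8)111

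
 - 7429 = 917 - 8346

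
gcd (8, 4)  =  4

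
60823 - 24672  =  36151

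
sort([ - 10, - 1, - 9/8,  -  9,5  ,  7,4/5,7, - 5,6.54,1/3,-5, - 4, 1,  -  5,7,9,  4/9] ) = [ - 10,-9, - 5, - 5, - 5 ,-4,-9/8,- 1, 1/3,4/9,4/5,1, 5, 6.54,7,7,7,9] 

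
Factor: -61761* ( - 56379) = 3^2*7^1*17^1*173^1*18793^1 = 3482023419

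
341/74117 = 341/74117 = 0.00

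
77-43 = 34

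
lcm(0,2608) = 0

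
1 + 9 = 10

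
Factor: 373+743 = 2^2*3^2*31^1 = 1116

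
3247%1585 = 77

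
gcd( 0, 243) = 243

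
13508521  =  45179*299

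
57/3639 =19/1213 = 0.02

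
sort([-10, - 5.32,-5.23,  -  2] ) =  [ -10, - 5.32, - 5.23, - 2 ] 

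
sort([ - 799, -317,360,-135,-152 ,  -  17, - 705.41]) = [-799,-705.41, - 317,-152, - 135, - 17 , 360] 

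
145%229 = 145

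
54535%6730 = 695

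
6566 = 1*6566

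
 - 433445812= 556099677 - 989545489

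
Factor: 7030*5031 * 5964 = 2^3*3^3*5^1 * 7^1*13^1*19^1*37^1*43^1*71^1 = 210934334520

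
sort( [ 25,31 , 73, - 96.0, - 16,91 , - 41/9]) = [-96.0, - 16,  -  41/9,25,31,73,91]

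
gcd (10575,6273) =9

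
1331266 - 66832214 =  - 65500948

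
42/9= 14/3 = 4.67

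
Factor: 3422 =2^1 * 29^1*59^1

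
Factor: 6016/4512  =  4/3 = 2^2 * 3^(-1)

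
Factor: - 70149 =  - 3^1*67^1 * 349^1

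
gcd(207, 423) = 9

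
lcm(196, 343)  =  1372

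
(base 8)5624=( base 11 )2255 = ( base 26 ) 4a0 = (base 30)38o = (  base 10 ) 2964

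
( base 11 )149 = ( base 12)126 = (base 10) 174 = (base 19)93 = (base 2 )10101110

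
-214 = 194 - 408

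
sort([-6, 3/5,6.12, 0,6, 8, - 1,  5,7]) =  [ - 6, - 1,0,3/5, 5, 6,6.12, 7, 8 ]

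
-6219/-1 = 6219/1 = 6219.00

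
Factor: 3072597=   3^1*11^1*17^1 *5477^1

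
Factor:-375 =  - 3^1* 5^3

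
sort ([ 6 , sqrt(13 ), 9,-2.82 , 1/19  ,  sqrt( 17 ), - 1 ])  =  [-2.82,-1,1/19, sqrt(  13 ) , sqrt(17 ),6, 9 ]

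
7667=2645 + 5022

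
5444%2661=122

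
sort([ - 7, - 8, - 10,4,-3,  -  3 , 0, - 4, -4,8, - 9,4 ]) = [ - 10 , - 9, - 8, - 7, - 4,-4,  -  3 , - 3 , 0,4, 4 , 8] 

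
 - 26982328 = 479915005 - 506897333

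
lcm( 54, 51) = 918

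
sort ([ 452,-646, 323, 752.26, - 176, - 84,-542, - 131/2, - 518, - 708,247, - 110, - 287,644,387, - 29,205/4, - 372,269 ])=[ - 708, - 646, - 542 ,-518 , - 372,  -  287 ,-176, - 110,  -  84, - 131/2,  -  29, 205/4, 247, 269,323,387,452,644, 752.26]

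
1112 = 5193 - 4081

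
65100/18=3616 + 2/3 = 3616.67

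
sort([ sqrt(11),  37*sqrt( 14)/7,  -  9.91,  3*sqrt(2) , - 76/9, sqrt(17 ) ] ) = [ - 9.91 , - 76/9, sqrt( 11 ),  sqrt(17 ),3 * sqrt( 2 ) , 37* sqrt( 14)/7 ] 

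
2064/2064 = 1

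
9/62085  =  3/20695 = 0.00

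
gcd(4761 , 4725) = 9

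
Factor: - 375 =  - 3^1* 5^3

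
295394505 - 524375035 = -228980530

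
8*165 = 1320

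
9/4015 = 9/4015 = 0.00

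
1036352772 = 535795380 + 500557392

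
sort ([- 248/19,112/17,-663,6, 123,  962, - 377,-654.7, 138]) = [ - 663, - 654.7,-377, - 248/19, 6,112/17, 123, 138,962] 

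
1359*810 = 1100790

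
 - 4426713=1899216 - 6325929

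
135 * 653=88155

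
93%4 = 1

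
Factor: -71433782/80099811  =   - 2^1*3^( - 2 )*7^1*11^( - 1)*419^( - 1 )*733^1*1931^(-1 )*6961^1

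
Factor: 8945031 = 3^1*2981677^1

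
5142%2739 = 2403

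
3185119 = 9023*353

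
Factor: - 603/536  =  -9/8 = -2^ (-3 )*3^2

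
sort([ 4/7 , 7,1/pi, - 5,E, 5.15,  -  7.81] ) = [ - 7.81, - 5,1/pi, 4/7, E, 5.15,  7]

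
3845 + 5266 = 9111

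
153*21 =3213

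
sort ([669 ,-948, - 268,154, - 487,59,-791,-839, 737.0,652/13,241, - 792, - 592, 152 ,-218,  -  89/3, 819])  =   [ - 948,-839, - 792,-791, - 592, - 487,  -  268, - 218,-89/3,652/13, 59,152,  154, 241,669,  737.0,819] 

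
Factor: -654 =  - 2^1*3^1*109^1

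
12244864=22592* 542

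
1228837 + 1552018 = 2780855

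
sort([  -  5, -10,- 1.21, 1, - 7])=[ - 10,- 7, - 5, - 1.21, 1]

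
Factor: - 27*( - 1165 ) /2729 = 3^3 * 5^1*233^1*2729^( - 1 ) = 31455/2729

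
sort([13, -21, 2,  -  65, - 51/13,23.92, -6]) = [ - 65, - 21,-6,-51/13, 2, 13  ,  23.92 ] 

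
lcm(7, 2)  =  14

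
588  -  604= -16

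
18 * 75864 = 1365552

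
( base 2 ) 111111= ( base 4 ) 333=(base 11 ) 58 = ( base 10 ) 63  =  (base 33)1U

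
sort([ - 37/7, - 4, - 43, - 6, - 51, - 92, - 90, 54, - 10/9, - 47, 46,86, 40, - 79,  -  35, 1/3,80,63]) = [ - 92, - 90 , - 79,-51, - 47, - 43, - 35, - 6 , - 37/7 , - 4, - 10/9,1/3,40, 46, 54, 63, 80,  86]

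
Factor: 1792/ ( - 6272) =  - 2^1*7^(-1) = -2/7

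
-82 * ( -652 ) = 53464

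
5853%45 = 3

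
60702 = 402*151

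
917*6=5502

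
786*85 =66810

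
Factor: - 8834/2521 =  -2^1*7^1*631^1*2521^( - 1)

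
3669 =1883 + 1786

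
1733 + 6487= 8220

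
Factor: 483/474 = 161/158= 2^( - 1)*7^1*23^1*79^ ( -1) 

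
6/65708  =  3/32854 = 0.00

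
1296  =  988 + 308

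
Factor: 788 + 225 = 1013 = 1013^1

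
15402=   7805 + 7597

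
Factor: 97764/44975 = 2^2 * 3^1*5^( - 2)*7^( - 1 )*257^ (  -  1)*8147^1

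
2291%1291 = 1000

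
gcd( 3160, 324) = 4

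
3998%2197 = 1801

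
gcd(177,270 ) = 3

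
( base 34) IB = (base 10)623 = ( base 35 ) hs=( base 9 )762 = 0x26f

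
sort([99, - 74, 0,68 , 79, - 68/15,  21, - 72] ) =[ - 74 ,-72, - 68/15,  0, 21, 68, 79,99]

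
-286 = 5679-5965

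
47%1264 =47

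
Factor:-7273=  -  7^1*1039^1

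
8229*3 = 24687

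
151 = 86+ 65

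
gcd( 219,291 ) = 3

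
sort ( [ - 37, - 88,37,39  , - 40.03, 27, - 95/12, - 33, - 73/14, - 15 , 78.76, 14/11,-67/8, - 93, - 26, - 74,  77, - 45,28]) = [ - 93, - 88, - 74, - 45, - 40.03, - 37, - 33, - 26, - 15, - 67/8, - 95/12, - 73/14,14/11, 27,28,37,39,77,78.76]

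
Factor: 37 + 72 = 109  =  109^1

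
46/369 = 46/369 = 0.12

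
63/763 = 9/109 = 0.08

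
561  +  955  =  1516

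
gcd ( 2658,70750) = 2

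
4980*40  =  199200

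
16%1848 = 16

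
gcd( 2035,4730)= 55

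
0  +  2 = 2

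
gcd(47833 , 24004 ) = 1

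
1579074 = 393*4018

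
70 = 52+18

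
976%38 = 26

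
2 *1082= 2164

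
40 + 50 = 90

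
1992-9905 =-7913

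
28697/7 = 4099+ 4/7 = 4099.57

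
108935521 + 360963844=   469899365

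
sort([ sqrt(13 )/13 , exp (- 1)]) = [sqrt(13)/13, exp( - 1)] 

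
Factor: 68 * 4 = 272 =2^4*17^1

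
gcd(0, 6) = 6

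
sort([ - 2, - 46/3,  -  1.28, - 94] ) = [ - 94 , - 46/3,- 2, - 1.28] 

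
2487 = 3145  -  658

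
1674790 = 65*25766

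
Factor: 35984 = 2^4*13^1*173^1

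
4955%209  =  148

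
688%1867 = 688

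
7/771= 7/771 = 0.01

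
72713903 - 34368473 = 38345430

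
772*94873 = 73241956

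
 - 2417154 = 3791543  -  6208697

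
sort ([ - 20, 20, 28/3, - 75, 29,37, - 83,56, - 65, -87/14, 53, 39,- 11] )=[-83, - 75,-65, - 20, - 11, - 87/14, 28/3,20, 29, 37,39 , 53, 56 ] 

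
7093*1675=11880775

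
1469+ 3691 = 5160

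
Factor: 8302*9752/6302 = 2^3*7^1*53^1 * 137^(  -  1)*593^1 = 1760024/137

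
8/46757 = 8/46757 = 0.00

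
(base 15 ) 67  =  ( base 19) 52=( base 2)1100001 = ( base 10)97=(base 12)81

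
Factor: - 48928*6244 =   -  2^7 * 7^1*11^1*139^1*223^1 = - 305506432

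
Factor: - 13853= - 7^1*1979^1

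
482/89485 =482/89485 = 0.01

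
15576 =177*88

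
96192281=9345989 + 86846292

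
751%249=4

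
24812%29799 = 24812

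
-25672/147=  - 25672/147 = -174.64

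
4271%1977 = 317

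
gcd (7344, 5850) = 18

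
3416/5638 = 1708/2819 = 0.61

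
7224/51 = 2408/17= 141.65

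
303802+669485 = 973287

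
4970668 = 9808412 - 4837744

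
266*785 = 208810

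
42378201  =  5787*7323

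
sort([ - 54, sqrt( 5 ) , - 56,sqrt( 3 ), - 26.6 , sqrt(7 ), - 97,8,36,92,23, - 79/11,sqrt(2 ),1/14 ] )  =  [ - 97,-56,-54, - 26.6,-79/11,1/14,sqrt( 2), sqrt(3),sqrt ( 5),sqrt(7), 8,23, 36,  92] 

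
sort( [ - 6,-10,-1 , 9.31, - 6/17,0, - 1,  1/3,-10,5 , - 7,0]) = [ - 10, - 10, - 7, - 6 , - 1, - 1,-6/17 , 0,  0,1/3, 5,9.31 ]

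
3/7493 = 3/7493 =0.00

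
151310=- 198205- - 349515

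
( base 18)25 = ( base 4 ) 221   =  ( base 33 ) 18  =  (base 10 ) 41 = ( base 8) 51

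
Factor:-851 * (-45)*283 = 10837485 = 3^2*5^1*23^1*37^1*283^1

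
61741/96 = 61741/96= 643.14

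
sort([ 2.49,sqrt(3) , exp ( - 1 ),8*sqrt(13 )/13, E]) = [ exp( - 1 ),sqrt(  3), 8 * sqrt ( 13)/13, 2.49,E] 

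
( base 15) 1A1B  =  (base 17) 1297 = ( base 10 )5651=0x1613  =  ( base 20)e2b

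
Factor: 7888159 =89^1 * 263^1 * 337^1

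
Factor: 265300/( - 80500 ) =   -  5^(-1) * 23^(-1)*379^1  =  - 379/115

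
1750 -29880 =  - 28130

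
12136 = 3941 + 8195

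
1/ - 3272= - 1/3272 = -  0.00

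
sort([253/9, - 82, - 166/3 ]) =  [-82 ,-166/3, 253/9 ] 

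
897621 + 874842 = 1772463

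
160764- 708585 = -547821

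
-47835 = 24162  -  71997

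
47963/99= 47963/99 = 484.47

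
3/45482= 3/45482 = 0.00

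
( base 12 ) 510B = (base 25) e1k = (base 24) F6B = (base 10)8795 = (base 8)21133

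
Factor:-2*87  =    -  2^1*3^1*29^1 = -174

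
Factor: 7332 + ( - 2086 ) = 5246 = 2^1*43^1  *61^1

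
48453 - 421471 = -373018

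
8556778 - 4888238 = 3668540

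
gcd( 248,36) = 4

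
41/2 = 41/2 = 20.50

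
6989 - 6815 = 174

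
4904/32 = 153+1/4= 153.25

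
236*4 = 944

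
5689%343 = 201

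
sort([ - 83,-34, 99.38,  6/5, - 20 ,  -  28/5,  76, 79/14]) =[ - 83 , - 34, - 20 , - 28/5, 6/5,79/14 , 76, 99.38]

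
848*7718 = 6544864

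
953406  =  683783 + 269623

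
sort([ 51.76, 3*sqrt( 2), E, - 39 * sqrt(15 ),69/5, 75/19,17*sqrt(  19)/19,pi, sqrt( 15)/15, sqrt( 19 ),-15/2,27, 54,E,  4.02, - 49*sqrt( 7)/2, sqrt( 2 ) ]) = [ - 39* sqrt( 15 ), - 49*sqrt( 7 ) /2, - 15/2,sqrt( 15 ) /15,  sqrt ( 2), E,  E,  pi, 17  *  sqrt( 19 ) /19, 75/19, 4.02, 3*sqrt(2 ), sqrt(19), 69/5, 27, 51.76,  54]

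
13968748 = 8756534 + 5212214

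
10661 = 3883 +6778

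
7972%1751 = 968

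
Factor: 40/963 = 2^3*3^(-2)*5^1*107^(-1)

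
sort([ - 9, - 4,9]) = [-9, - 4, 9 ] 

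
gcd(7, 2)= 1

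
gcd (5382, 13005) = 9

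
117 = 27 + 90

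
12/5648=3/1412 =0.00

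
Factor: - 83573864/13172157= - 2^3*3^(-2)*11^1*61^ ( - 1)* 101^1*9403^1*23993^ ( - 1 ) 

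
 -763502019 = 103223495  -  866725514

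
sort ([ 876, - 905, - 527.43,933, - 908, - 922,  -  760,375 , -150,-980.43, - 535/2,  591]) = [-980.43,-922, - 908, - 905 , - 760, - 527.43, - 535/2, - 150,375,591,876 , 933] 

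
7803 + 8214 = 16017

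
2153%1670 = 483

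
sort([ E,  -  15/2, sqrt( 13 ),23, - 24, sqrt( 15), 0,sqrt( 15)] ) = [ - 24, - 15/2, 0, E,  sqrt( 13),sqrt(15), sqrt( 15 ),23] 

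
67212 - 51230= 15982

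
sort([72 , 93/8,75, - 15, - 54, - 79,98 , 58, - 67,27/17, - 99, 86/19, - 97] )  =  [ - 99,-97, - 79, - 67,  -  54, - 15, 27/17,86/19,93/8, 58,72, 75,98 ] 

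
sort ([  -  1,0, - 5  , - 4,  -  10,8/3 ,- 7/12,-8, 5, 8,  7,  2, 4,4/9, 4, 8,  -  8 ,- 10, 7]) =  [  -  10, - 10, -8,-8,- 5,-4,  -  1, - 7/12, 0,  4/9, 2, 8/3, 4, 4,5, 7,7 , 8, 8]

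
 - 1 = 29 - 30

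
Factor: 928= 2^5*29^1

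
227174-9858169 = -9630995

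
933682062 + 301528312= 1235210374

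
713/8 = 713/8=89.12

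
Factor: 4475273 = 11^1*41^1*9923^1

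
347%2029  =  347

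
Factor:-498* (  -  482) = 2^2 * 3^1*83^1 * 241^1 = 240036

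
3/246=1/82 = 0.01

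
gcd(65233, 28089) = 1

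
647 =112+535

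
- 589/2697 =  -  1+68/87  =  - 0.22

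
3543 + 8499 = 12042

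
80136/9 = 8904= 8904.00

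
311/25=311/25 = 12.44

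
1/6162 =1/6162 = 0.00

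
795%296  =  203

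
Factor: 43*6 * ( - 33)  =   - 8514= - 2^1*3^2*11^1*43^1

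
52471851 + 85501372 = 137973223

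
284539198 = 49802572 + 234736626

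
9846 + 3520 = 13366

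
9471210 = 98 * 96645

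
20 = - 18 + 38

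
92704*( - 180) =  - 16686720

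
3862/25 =3862/25=154.48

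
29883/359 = 29883/359=83.24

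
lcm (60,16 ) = 240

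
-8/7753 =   -  1 + 7745/7753=- 0.00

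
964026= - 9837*(  -  98)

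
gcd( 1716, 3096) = 12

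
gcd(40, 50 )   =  10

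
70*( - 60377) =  - 4226390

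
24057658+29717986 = 53775644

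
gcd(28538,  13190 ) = 2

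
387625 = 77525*5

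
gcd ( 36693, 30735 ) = 9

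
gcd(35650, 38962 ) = 46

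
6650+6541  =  13191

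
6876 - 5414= 1462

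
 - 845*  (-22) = 18590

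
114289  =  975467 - 861178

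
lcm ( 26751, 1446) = 53502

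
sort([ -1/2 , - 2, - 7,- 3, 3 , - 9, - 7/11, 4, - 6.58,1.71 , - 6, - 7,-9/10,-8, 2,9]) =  [ - 9, - 8, - 7, - 7, - 6.58,  -  6, - 3, - 2 , - 9/10, - 7/11, -1/2, 1.71,  2 , 3, 4,9]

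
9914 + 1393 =11307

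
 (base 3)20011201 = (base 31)4l6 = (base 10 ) 4501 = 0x1195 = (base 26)6h3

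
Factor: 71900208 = 2^4*3^2*17^1*23^1*1277^1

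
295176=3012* 98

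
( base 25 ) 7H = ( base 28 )6O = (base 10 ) 192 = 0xc0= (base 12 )140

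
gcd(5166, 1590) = 6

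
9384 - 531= 8853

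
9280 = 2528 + 6752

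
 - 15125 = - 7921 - 7204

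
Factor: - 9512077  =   - 9512077^1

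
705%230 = 15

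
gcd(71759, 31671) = 1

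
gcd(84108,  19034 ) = 2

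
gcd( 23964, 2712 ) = 12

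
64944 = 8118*8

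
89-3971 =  - 3882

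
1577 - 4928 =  - 3351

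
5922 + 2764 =8686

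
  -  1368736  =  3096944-4465680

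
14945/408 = 36 + 257/408 = 36.63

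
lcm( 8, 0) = 0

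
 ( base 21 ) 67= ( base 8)205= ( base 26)53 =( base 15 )8D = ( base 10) 133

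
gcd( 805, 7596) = 1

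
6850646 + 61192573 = 68043219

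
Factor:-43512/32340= -74/55 =-2^1 * 5^( - 1 )*11^( - 1 )*37^1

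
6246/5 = 6246/5  =  1249.20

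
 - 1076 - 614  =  -1690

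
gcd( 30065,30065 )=30065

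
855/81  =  95/9 = 10.56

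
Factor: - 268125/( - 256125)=715/683 = 5^1*11^1*13^1 * 683^(-1)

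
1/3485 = 1/3485 =0.00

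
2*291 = 582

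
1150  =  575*2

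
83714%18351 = 10310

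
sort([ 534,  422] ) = [422,534 ]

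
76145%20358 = 15071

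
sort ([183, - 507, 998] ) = [ - 507, 183 , 998 ]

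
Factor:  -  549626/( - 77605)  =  602/85 = 2^1*5^( - 1)*7^1 * 17^( - 1)*43^1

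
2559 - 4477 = -1918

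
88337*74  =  6536938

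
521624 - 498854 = 22770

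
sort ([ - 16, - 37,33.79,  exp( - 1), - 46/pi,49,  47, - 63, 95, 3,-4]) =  [ - 63, - 37 , - 16, - 46/pi,-4, exp( - 1 ), 3,  33.79, 47,49,95]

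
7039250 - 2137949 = 4901301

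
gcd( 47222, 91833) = 7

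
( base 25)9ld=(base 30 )6PD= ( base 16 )1813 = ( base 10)6163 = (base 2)1100000010011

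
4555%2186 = 183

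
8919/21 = 2973/7 = 424.71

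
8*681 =5448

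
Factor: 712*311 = 221432 = 2^3*89^1*311^1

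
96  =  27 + 69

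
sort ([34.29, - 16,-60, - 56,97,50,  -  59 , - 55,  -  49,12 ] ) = [ - 60,-59,-56,  -  55, - 49, - 16,12 , 34.29 , 50 , 97] 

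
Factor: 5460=2^2*3^1*5^1 * 7^1 * 13^1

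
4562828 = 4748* 961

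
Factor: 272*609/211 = 165648/211 = 2^4*3^1*7^1*17^1*29^1*211^( - 1 ) 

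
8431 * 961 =8102191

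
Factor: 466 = 2^1*233^1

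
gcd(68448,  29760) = 2976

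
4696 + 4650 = 9346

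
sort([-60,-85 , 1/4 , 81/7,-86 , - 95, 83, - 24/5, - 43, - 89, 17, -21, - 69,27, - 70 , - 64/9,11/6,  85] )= [ - 95 ,  -  89, - 86, - 85, - 70, - 69,-60, -43,-21,-64/9, - 24/5,1/4, 11/6, 81/7, 17,  27, 83, 85]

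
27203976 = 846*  32156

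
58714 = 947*62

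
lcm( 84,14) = 84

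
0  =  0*4971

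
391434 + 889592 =1281026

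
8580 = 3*2860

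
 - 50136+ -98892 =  - 149028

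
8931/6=2977/2=1488.50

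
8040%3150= 1740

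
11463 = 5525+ 5938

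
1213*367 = 445171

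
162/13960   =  81/6980 = 0.01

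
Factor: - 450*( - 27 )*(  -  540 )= -2^3*3^8*5^3  =  -6561000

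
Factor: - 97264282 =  - 2^1*48632141^1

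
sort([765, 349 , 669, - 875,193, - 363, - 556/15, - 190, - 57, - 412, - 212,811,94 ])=[ - 875, - 412, - 363, - 212, - 190, - 57 , - 556/15, 94,193,349,669,765,811 ]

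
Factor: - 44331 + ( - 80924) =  - 125255 = - 5^1*13^1 * 41^1*47^1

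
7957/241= 33+4/241 = 33.02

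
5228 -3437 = 1791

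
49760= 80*622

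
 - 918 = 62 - 980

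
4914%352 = 338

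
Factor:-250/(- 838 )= 5^3 *419^( - 1 ) = 125/419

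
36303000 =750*48404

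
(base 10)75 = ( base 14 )55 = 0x4b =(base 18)43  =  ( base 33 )29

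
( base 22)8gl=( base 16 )1095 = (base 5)113440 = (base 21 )9D3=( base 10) 4245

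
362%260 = 102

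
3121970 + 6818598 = 9940568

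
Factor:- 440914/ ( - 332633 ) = 2^1*7^( - 1)*61^( - 1)*283^1 = 566/427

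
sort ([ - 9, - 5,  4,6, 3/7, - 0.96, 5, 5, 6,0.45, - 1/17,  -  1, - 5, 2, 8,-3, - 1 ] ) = [ - 9, - 5, - 5, - 3 , - 1 ,- 1, - 0.96,  -  1/17, 3/7, 0.45 , 2 , 4, 5, 5, 6,6,8 ] 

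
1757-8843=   -  7086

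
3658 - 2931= 727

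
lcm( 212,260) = 13780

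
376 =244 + 132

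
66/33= 2 = 2.00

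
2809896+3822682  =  6632578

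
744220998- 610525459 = 133695539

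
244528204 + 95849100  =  340377304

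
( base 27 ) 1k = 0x2F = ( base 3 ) 1202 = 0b101111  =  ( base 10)47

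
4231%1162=745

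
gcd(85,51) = 17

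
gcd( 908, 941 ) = 1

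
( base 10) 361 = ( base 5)2421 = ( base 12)261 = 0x169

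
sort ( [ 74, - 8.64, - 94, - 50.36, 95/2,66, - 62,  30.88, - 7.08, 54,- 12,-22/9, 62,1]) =[  -  94,-62, - 50.36, - 12, - 8.64, - 7.08,- 22/9,1, 30.88, 95/2,54, 62,66, 74] 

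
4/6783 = 4/6783  =  0.00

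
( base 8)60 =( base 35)1d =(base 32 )1G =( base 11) 44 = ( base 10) 48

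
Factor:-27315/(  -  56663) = 3^2*5^1*607^1*56663^( -1) 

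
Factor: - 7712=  - 2^5*241^1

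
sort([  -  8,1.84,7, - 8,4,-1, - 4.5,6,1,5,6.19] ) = [ - 8, - 8,-4.5, - 1,1 , 1.84,4,5, 6, 6.19, 7]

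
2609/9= 289 + 8/9 = 289.89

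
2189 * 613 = 1341857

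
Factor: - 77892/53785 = -2^2*3^1*5^(-1)*31^( - 1 )*347^ (  -  1)*6491^1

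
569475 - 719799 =-150324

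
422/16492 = 211/8246 = 0.03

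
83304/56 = 1487 + 4/7 = 1487.57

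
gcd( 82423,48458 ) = 1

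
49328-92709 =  - 43381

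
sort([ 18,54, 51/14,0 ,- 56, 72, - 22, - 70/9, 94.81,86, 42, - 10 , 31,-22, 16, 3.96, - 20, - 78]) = [ - 78, - 56,- 22, - 22, - 20, - 10, -70/9, 0, 51/14,3.96, 16, 18,  31, 42, 54, 72,  86, 94.81]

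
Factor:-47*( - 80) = 2^4*5^1 * 47^1= 3760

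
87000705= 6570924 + 80429781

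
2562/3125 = 2562/3125= 0.82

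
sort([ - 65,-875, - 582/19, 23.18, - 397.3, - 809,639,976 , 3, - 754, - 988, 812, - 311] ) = [-988, - 875,  -  809, - 754, - 397.3,- 311, - 65, - 582/19, 3,23.18  ,  639,  812, 976] 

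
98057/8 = 98057/8 = 12257.12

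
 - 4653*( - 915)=4257495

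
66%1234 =66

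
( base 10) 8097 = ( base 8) 17641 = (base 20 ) 104H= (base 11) 60A1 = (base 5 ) 224342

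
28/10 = 14/5 = 2.80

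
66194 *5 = 330970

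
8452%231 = 136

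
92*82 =7544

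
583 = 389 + 194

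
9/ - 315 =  - 1/35 = - 0.03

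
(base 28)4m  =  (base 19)71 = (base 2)10000110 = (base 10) 134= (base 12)b2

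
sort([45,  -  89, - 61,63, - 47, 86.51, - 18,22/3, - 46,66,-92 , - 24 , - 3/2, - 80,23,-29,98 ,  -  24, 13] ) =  [ - 92,- 89, - 80 , -61, - 47,-46, - 29,- 24, - 24,  -  18 ,  -  3/2, 22/3, 13,23 , 45, 63,  66, 86.51, 98 ] 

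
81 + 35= 116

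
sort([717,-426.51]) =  [ - 426.51,717]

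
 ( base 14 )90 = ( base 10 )126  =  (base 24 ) 56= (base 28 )4E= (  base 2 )1111110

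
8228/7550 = 1+339/3775 = 1.09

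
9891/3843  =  157/61  =  2.57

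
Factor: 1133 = 11^1 * 103^1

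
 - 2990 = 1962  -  4952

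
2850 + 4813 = 7663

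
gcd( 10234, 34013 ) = 301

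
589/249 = 589/249= 2.37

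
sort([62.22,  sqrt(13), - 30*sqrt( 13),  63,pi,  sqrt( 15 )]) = [-30*sqrt( 13 ), pi,sqrt( 13), sqrt(15),62.22,63]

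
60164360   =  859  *70040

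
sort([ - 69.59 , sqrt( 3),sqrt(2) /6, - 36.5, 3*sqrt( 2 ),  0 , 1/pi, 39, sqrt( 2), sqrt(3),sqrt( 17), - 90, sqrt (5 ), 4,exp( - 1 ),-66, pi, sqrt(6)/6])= [ - 90,  -  69.59, - 66, - 36.5,0, sqrt ( 2)/6, 1/pi, exp( - 1 ), sqrt(6 )/6, sqrt (2 ),sqrt(3 ),sqrt( 3), sqrt (5),pi,4,sqrt( 17), 3* sqrt (2 ), 39]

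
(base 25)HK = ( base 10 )445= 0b110111101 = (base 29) FA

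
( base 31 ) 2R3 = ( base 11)2091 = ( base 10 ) 2762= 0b101011001010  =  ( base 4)223022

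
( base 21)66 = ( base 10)132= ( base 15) 8c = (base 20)6C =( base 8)204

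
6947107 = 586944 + 6360163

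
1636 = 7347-5711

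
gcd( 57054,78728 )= 2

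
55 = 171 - 116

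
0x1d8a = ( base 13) 3599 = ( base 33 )6v5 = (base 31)7qt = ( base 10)7562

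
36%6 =0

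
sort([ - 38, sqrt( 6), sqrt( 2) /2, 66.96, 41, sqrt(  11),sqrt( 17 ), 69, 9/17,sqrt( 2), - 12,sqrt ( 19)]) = [ - 38,-12, 9/17,sqrt( 2 )/2,sqrt( 2 ),sqrt( 6 ),sqrt(11 ), sqrt( 17) , sqrt(19),41, 66.96, 69 ]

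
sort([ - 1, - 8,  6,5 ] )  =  [ - 8 ,  -  1, 5, 6]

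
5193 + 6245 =11438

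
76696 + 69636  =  146332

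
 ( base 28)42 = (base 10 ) 114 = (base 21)59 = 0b1110010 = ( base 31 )3l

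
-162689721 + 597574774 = 434885053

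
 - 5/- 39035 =1/7807 =0.00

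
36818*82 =3019076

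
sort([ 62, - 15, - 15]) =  [ - 15, - 15, 62]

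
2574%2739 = 2574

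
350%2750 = 350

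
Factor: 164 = 2^2*41^1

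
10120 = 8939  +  1181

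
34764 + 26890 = 61654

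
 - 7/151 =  -1 + 144/151 = - 0.05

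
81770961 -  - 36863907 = 118634868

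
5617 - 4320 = 1297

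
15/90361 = 15/90361 = 0.00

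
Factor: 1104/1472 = 3/4  =  2^( - 2 )*3^1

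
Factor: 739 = 739^1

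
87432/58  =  43716/29  =  1507.45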